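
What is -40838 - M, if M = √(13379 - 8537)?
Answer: -40838 - 3*√538 ≈ -40908.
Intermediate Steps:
M = 3*√538 (M = √4842 = 3*√538 ≈ 69.584)
-40838 - M = -40838 - 3*√538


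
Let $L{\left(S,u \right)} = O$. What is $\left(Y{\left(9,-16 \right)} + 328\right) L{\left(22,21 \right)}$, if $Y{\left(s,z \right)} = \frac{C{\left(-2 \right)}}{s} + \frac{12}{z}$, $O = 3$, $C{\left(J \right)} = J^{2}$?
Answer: $\frac{11797}{12} \approx 983.08$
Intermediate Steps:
$L{\left(S,u \right)} = 3$
$Y{\left(s,z \right)} = \frac{4}{s} + \frac{12}{z}$ ($Y{\left(s,z \right)} = \frac{\left(-2\right)^{2}}{s} + \frac{12}{z} = \frac{4}{s} + \frac{12}{z}$)
$\left(Y{\left(9,-16 \right)} + 328\right) L{\left(22,21 \right)} = \left(\left(\frac{4}{9} + \frac{12}{-16}\right) + 328\right) 3 = \left(\left(4 \cdot \frac{1}{9} + 12 \left(- \frac{1}{16}\right)\right) + 328\right) 3 = \left(\left(\frac{4}{9} - \frac{3}{4}\right) + 328\right) 3 = \left(- \frac{11}{36} + 328\right) 3 = \frac{11797}{36} \cdot 3 = \frac{11797}{12}$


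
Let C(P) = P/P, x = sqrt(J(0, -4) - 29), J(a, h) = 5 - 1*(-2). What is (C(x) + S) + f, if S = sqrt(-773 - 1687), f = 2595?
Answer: 2596 + 2*I*sqrt(615) ≈ 2596.0 + 49.598*I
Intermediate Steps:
S = 2*I*sqrt(615) (S = sqrt(-2460) = 2*I*sqrt(615) ≈ 49.598*I)
J(a, h) = 7 (J(a, h) = 5 + 2 = 7)
x = I*sqrt(22) (x = sqrt(7 - 29) = sqrt(-22) = I*sqrt(22) ≈ 4.6904*I)
C(P) = 1
(C(x) + S) + f = (1 + 2*I*sqrt(615)) + 2595 = 2596 + 2*I*sqrt(615)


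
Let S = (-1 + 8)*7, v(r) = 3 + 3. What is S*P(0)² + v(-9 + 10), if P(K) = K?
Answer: 6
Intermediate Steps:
v(r) = 6
S = 49 (S = 7*7 = 49)
S*P(0)² + v(-9 + 10) = 49*0² + 6 = 49*0 + 6 = 0 + 6 = 6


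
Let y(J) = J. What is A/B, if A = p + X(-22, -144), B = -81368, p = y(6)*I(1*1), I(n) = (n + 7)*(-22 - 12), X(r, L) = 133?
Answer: 1499/81368 ≈ 0.018422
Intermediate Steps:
I(n) = -238 - 34*n (I(n) = (7 + n)*(-34) = -238 - 34*n)
p = -1632 (p = 6*(-238 - 34) = 6*(-272) = -1632)
A = -1499 (A = -1632 + 133 = -1499)
A/B = -1499/(-81368) = -1499*(-1/81368) = 1499/81368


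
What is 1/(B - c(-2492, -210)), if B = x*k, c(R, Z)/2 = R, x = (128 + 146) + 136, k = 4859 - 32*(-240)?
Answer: 1/5145974 ≈ 1.9433e-7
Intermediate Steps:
k = 12539 (k = 4859 + 7680 = 12539)
x = 410 (x = 274 + 136 = 410)
c(R, Z) = 2*R
B = 5140990 (B = 410*12539 = 5140990)
1/(B - c(-2492, -210)) = 1/(5140990 - 2*(-2492)) = 1/(5140990 - 1*(-4984)) = 1/(5140990 + 4984) = 1/5145974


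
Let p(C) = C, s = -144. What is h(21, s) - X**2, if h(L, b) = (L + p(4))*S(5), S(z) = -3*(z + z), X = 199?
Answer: -40351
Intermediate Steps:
S(z) = -6*z
h(L, b) = -120 - 30*L (h(L, b) = (L + 4)*(-6*5) = (4 + L)*(-30) = -120 - 30*L)
h(21, s) - X**2 = (-120 - 30*21) - 1*199**2 = (-120 - 630) - 1*39601 = -750 - 39601 = -40351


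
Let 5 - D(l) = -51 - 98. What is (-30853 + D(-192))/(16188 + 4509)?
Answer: -10233/6899 ≈ -1.4833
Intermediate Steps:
D(l) = 154 (D(l) = 5 - (-51 - 98) = 5 - 1*(-149) = 5 + 149 = 154)
(-30853 + D(-192))/(16188 + 4509) = (-30853 + 154)/(16188 + 4509) = -30699/20697 = -30699*1/20697 = -10233/6899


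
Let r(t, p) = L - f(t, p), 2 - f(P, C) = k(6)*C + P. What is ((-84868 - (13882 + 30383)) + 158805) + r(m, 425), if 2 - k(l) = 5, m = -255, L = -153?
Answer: 27987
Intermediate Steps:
k(l) = -3 (k(l) = 2 - 1*5 = 2 - 5 = -3)
f(P, C) = 2 - P + 3*C (f(P, C) = 2 - (-3*C + P) = 2 - (P - 3*C) = 2 + (-P + 3*C) = 2 - P + 3*C)
r(t, p) = -155 + t - 3*p (r(t, p) = -153 - (2 - t + 3*p) = -153 + (-2 + t - 3*p) = -155 + t - 3*p)
((-84868 - (13882 + 30383)) + 158805) + r(m, 425) = ((-84868 - (13882 + 30383)) + 158805) + (-155 - 255 - 3*425) = ((-84868 - 1*44265) + 158805) + (-155 - 255 - 1275) = ((-84868 - 44265) + 158805) - 1685 = (-129133 + 158805) - 1685 = 29672 - 1685 = 27987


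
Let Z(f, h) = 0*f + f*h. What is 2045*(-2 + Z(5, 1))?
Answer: 6135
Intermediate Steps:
Z(f, h) = f*h (Z(f, h) = 0 + f*h = f*h)
2045*(-2 + Z(5, 1)) = 2045*(-2 + 5*1) = 2045*(-2 + 5) = 2045*3 = 6135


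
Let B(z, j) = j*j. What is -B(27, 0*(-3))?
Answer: 0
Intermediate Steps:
B(z, j) = j²
-B(27, 0*(-3)) = -(0*(-3))² = -1*0² = -1*0 = 0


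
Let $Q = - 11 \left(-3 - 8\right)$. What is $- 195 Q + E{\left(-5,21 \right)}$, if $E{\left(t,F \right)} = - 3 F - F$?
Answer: $-23679$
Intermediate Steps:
$E{\left(t,F \right)} = - 4 F$
$Q = 121$ ($Q = \left(-11\right) \left(-11\right) = 121$)
$- 195 Q + E{\left(-5,21 \right)} = \left(-195\right) 121 - 84 = -23595 - 84 = -23679$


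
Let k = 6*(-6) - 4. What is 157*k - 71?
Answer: -6351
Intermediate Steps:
k = -40 (k = -36 - 4 = -40)
157*k - 71 = 157*(-40) - 71 = -6280 - 71 = -6351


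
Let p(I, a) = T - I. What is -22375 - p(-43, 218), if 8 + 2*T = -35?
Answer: -44793/2 ≈ -22397.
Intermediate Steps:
T = -43/2 (T = -4 + (½)*(-35) = -4 - 35/2 = -43/2 ≈ -21.500)
p(I, a) = -43/2 - I
-22375 - p(-43, 218) = -22375 - (-43/2 - 1*(-43)) = -22375 - (-43/2 + 43) = -22375 - 1*43/2 = -22375 - 43/2 = -44793/2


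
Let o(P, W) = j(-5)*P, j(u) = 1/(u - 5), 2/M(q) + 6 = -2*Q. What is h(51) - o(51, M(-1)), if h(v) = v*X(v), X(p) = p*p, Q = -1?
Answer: 1326561/10 ≈ 1.3266e+5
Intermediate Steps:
M(q) = -½ (M(q) = 2/(-6 - 2*(-1)) = 2/(-6 + 2) = 2/(-4) = 2*(-¼) = -½)
j(u) = 1/(-5 + u)
o(P, W) = -P/10 (o(P, W) = P/(-5 - 5) = P/(-10) = -P/10)
X(p) = p²
h(v) = v³ (h(v) = v*v² = v³)
h(51) - o(51, M(-1)) = 51³ - (-1)*51/10 = 132651 - 1*(-51/10) = 132651 + 51/10 = 1326561/10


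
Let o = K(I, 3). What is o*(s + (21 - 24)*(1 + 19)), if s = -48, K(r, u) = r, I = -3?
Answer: 324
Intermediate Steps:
o = -3
o*(s + (21 - 24)*(1 + 19)) = -3*(-48 + (21 - 24)*(1 + 19)) = -3*(-48 - 3*20) = -3*(-48 - 60) = -3*(-108) = 324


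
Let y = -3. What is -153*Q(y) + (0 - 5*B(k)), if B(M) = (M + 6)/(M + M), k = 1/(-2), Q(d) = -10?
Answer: 3115/2 ≈ 1557.5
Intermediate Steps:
k = -½ (k = 1*(-½) = -½ ≈ -0.50000)
B(M) = (6 + M)/(2*M) (B(M) = (6 + M)/((2*M)) = (6 + M)*(1/(2*M)) = (6 + M)/(2*M))
-153*Q(y) + (0 - 5*B(k)) = -153*(-10) + (0 - 5*(6 - ½)/(2*(-½))) = 1530 + (0 - 5*(-2)*11/(2*2)) = 1530 + (0 - 5*(-11/2)) = 1530 + (0 + 55/2) = 1530 + 55/2 = 3115/2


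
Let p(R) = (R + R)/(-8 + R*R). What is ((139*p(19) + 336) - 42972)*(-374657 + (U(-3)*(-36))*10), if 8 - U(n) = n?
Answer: 5696378332442/353 ≈ 1.6137e+10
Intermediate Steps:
U(n) = 8 - n
p(R) = 2*R/(-8 + R**2) (p(R) = (2*R)/(-8 + R**2) = 2*R/(-8 + R**2))
((139*p(19) + 336) - 42972)*(-374657 + (U(-3)*(-36))*10) = ((139*(2*19/(-8 + 19**2)) + 336) - 42972)*(-374657 + ((8 - 1*(-3))*(-36))*10) = ((139*(2*19/(-8 + 361)) + 336) - 42972)*(-374657 + ((8 + 3)*(-36))*10) = ((139*(2*19/353) + 336) - 42972)*(-374657 + (11*(-36))*10) = ((139*(2*19*(1/353)) + 336) - 42972)*(-374657 - 396*10) = ((139*(38/353) + 336) - 42972)*(-374657 - 3960) = ((5282/353 + 336) - 42972)*(-378617) = (123890/353 - 42972)*(-378617) = -15045226/353*(-378617) = 5696378332442/353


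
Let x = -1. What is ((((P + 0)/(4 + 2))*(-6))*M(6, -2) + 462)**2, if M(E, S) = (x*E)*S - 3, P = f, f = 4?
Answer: 181476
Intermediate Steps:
P = 4
M(E, S) = -3 - E*S (M(E, S) = (-E)*S - 3 = -E*S - 3 = -3 - E*S)
((((P + 0)/(4 + 2))*(-6))*M(6, -2) + 462)**2 = ((((4 + 0)/(4 + 2))*(-6))*(-3 - 1*6*(-2)) + 462)**2 = (((4/6)*(-6))*(-3 + 12) + 462)**2 = (((4*(1/6))*(-6))*9 + 462)**2 = (((2/3)*(-6))*9 + 462)**2 = (-4*9 + 462)**2 = (-36 + 462)**2 = 426**2 = 181476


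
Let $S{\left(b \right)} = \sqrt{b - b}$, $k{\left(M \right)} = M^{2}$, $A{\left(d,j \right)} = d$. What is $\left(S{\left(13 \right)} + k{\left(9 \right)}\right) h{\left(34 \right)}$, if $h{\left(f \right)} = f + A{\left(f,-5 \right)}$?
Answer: $5508$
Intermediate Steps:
$S{\left(b \right)} = 0$ ($S{\left(b \right)} = \sqrt{0} = 0$)
$h{\left(f \right)} = 2 f$ ($h{\left(f \right)} = f + f = 2 f$)
$\left(S{\left(13 \right)} + k{\left(9 \right)}\right) h{\left(34 \right)} = \left(0 + 9^{2}\right) 2 \cdot 34 = \left(0 + 81\right) 68 = 81 \cdot 68 = 5508$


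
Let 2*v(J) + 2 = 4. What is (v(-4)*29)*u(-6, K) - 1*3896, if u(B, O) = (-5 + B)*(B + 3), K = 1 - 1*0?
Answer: -2939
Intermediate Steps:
K = 1 (K = 1 + 0 = 1)
u(B, O) = (-5 + B)*(3 + B)
v(J) = 1 (v(J) = -1 + (½)*4 = -1 + 2 = 1)
(v(-4)*29)*u(-6, K) - 1*3896 = (1*29)*(-15 + (-6)² - 2*(-6)) - 1*3896 = 29*(-15 + 36 + 12) - 3896 = 29*33 - 3896 = 957 - 3896 = -2939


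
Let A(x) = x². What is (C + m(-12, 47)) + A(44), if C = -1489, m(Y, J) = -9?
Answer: 438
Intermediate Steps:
(C + m(-12, 47)) + A(44) = (-1489 - 9) + 44² = -1498 + 1936 = 438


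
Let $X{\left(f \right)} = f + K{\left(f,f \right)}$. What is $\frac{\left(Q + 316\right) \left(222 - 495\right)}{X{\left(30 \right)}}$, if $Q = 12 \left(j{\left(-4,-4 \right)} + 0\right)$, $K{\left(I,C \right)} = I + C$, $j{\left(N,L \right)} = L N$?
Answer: $- \frac{23114}{15} \approx -1540.9$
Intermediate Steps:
$K{\left(I,C \right)} = C + I$
$Q = 192$ ($Q = 12 \left(\left(-4\right) \left(-4\right) + 0\right) = 12 \left(16 + 0\right) = 12 \cdot 16 = 192$)
$X{\left(f \right)} = 3 f$ ($X{\left(f \right)} = f + \left(f + f\right) = f + 2 f = 3 f$)
$\frac{\left(Q + 316\right) \left(222 - 495\right)}{X{\left(30 \right)}} = \frac{\left(192 + 316\right) \left(222 - 495\right)}{3 \cdot 30} = \frac{508 \left(-273\right)}{90} = \left(-138684\right) \frac{1}{90} = - \frac{23114}{15}$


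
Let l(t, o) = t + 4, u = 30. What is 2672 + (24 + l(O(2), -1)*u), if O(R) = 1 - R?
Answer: 2786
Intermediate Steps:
l(t, o) = 4 + t
2672 + (24 + l(O(2), -1)*u) = 2672 + (24 + (4 + (1 - 1*2))*30) = 2672 + (24 + (4 + (1 - 2))*30) = 2672 + (24 + (4 - 1)*30) = 2672 + (24 + 3*30) = 2672 + (24 + 90) = 2672 + 114 = 2786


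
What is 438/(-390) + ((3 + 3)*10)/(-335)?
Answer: -5671/4355 ≈ -1.3022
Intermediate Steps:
438/(-390) + ((3 + 3)*10)/(-335) = 438*(-1/390) + (6*10)*(-1/335) = -73/65 + 60*(-1/335) = -73/65 - 12/67 = -5671/4355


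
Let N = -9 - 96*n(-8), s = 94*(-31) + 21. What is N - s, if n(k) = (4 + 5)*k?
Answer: 9796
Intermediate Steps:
n(k) = 9*k
s = -2893 (s = -2914 + 21 = -2893)
N = 6903 (N = -9 - 864*(-8) = -9 - 96*(-72) = -9 + 6912 = 6903)
N - s = 6903 - 1*(-2893) = 6903 + 2893 = 9796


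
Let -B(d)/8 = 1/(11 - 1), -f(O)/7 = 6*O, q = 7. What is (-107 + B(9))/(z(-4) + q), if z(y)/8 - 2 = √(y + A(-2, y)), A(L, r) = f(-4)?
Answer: 12397/49835 - 8624*√41/49835 ≈ -0.85931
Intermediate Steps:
f(O) = -42*O
B(d) = -⅘ (B(d) = -8/(11 - 1) = -8/10 = -8*⅒ = -⅘)
A(L, r) = 168 (A(L, r) = -42*(-4) = 168)
z(y) = 16 + 8*√(168 + y) (z(y) = 16 + 8*√(y + 168) = 16 + 8*√(168 + y))
(-107 + B(9))/(z(-4) + q) = (-107 - ⅘)/((16 + 8*√(168 - 4)) + 7) = -539/(5*((16 + 8*√164) + 7)) = -539/(5*((16 + 8*(2*√41)) + 7)) = -539/(5*((16 + 16*√41) + 7)) = -539/(5*(23 + 16*√41))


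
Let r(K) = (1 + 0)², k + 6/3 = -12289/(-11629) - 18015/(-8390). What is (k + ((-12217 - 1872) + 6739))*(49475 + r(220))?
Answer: -3547440391347510/9756731 ≈ -3.6359e+8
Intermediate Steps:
k = 23493305/19513462 (k = -2 + (-12289/(-11629) - 18015/(-8390)) = -2 + (-12289*(-1/11629) - 18015*(-1/8390)) = -2 + (12289/11629 + 3603/1678) = -2 + 62520229/19513462 = 23493305/19513462 ≈ 1.2040)
r(K) = 1 (r(K) = 1² = 1)
(k + ((-12217 - 1872) + 6739))*(49475 + r(220)) = (23493305/19513462 + ((-12217 - 1872) + 6739))*(49475 + 1) = (23493305/19513462 + (-14089 + 6739))*49476 = (23493305/19513462 - 7350)*49476 = -143400452395/19513462*49476 = -3547440391347510/9756731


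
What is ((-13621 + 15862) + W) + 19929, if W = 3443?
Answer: 25613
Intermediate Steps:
((-13621 + 15862) + W) + 19929 = ((-13621 + 15862) + 3443) + 19929 = (2241 + 3443) + 19929 = 5684 + 19929 = 25613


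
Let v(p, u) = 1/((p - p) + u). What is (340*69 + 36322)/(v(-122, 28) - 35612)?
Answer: -1673896/997135 ≈ -1.6787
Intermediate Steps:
v(p, u) = 1/u (v(p, u) = 1/(0 + u) = 1/u)
(340*69 + 36322)/(v(-122, 28) - 35612) = (340*69 + 36322)/(1/28 - 35612) = (23460 + 36322)/(1/28 - 35612) = 59782/(-997135/28) = 59782*(-28/997135) = -1673896/997135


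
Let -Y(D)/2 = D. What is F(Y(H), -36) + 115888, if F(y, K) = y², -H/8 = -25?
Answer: 275888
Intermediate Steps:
H = 200 (H = -8*(-25) = 200)
Y(D) = -2*D
F(Y(H), -36) + 115888 = (-2*200)² + 115888 = (-400)² + 115888 = 160000 + 115888 = 275888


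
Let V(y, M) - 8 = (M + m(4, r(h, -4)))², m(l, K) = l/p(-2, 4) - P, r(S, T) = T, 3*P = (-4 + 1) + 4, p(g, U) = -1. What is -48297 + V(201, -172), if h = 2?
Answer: -154760/9 ≈ -17196.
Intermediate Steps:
P = ⅓ (P = ((-4 + 1) + 4)/3 = (-3 + 4)/3 = (⅓)*1 = ⅓ ≈ 0.33333)
m(l, K) = -⅓ - l (m(l, K) = l/(-1) - 1*⅓ = l*(-1) - ⅓ = -l - ⅓ = -⅓ - l)
V(y, M) = 8 + (-13/3 + M)² (V(y, M) = 8 + (M + (-⅓ - 1*4))² = 8 + (M + (-⅓ - 4))² = 8 + (M - 13/3)² = 8 + (-13/3 + M)²)
-48297 + V(201, -172) = -48297 + (8 + (-13 + 3*(-172))²/9) = -48297 + (8 + (-13 - 516)²/9) = -48297 + (8 + (⅑)*(-529)²) = -48297 + (8 + (⅑)*279841) = -48297 + (8 + 279841/9) = -48297 + 279913/9 = -154760/9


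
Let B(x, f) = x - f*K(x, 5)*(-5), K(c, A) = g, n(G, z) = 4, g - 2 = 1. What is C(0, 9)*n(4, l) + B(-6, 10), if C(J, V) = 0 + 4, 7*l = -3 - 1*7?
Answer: 160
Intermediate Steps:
l = -10/7 (l = (-3 - 1*7)/7 = (-3 - 7)/7 = (⅐)*(-10) = -10/7 ≈ -1.4286)
C(J, V) = 4
g = 3 (g = 2 + 1 = 3)
K(c, A) = 3
B(x, f) = x + 15*f (B(x, f) = x - f*3*(-5) = x - 3*f*(-5) = x - (-15)*f = x + 15*f)
C(0, 9)*n(4, l) + B(-6, 10) = 4*4 + (-6 + 15*10) = 16 + (-6 + 150) = 16 + 144 = 160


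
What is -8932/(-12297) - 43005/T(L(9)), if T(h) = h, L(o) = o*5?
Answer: -11742901/12297 ≈ -954.94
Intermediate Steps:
L(o) = 5*o
-8932/(-12297) - 43005/T(L(9)) = -8932/(-12297) - 43005/(5*9) = -8932*(-1/12297) - 43005/45 = 8932/12297 - 43005*1/45 = 8932/12297 - 2867/3 = -11742901/12297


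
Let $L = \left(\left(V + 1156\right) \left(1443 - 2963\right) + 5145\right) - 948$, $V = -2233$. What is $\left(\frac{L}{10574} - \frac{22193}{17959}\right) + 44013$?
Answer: $\frac{8387241490559}{189898466} \approx 44167.0$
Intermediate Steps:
$L = 1641237$ ($L = \left(\left(-2233 + 1156\right) \left(1443 - 2963\right) + 5145\right) - 948 = \left(\left(-1077\right) \left(-1520\right) + 5145\right) - 948 = \left(1637040 + 5145\right) - 948 = 1642185 - 948 = 1641237$)
$\left(\frac{L}{10574} - \frac{22193}{17959}\right) + 44013 = \left(\frac{1641237}{10574} - \frac{22193}{17959}\right) + 44013 = \frac{29240306501}{189898466} + 44013 = \frac{8387241490559}{189898466}$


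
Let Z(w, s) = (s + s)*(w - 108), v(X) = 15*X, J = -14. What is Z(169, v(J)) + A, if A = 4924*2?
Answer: -15772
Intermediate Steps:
Z(w, s) = 2*s*(-108 + w) (Z(w, s) = (2*s)*(-108 + w) = 2*s*(-108 + w))
A = 9848
Z(169, v(J)) + A = 2*(15*(-14))*(-108 + 169) + 9848 = 2*(-210)*61 + 9848 = -25620 + 9848 = -15772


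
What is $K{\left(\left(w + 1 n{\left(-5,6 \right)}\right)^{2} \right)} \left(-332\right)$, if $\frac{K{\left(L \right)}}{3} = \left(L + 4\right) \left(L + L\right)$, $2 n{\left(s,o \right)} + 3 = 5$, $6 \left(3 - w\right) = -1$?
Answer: $- \frac{39891875}{54} \approx -7.3874 \cdot 10^{5}$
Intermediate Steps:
$w = \frac{19}{6}$ ($w = 3 - - \frac{1}{6} = 3 + \frac{1}{6} = \frac{19}{6} \approx 3.1667$)
$n{\left(s,o \right)} = 1$ ($n{\left(s,o \right)} = - \frac{3}{2} + \frac{1}{2} \cdot 5 = - \frac{3}{2} + \frac{5}{2} = 1$)
$K{\left(L \right)} = 6 L \left(4 + L\right)$ ($K{\left(L \right)} = 3 \left(L + 4\right) \left(L + L\right) = 3 \left(4 + L\right) 2 L = 3 \cdot 2 L \left(4 + L\right) = 6 L \left(4 + L\right)$)
$K{\left(\left(w + 1 n{\left(-5,6 \right)}\right)^{2} \right)} \left(-332\right) = 6 \left(\frac{19}{6} + 1 \cdot 1\right)^{2} \left(4 + \left(\frac{19}{6} + 1 \cdot 1\right)^{2}\right) \left(-332\right) = 6 \left(\frac{19}{6} + 1\right)^{2} \left(4 + \left(\frac{19}{6} + 1\right)^{2}\right) \left(-332\right) = 6 \left(\frac{25}{6}\right)^{2} \left(4 + \left(\frac{25}{6}\right)^{2}\right) \left(-332\right) = 6 \cdot \frac{625}{36} \left(4 + \frac{625}{36}\right) \left(-332\right) = 6 \cdot \frac{625}{36} \cdot \frac{769}{36} \left(-332\right) = \frac{480625}{216} \left(-332\right) = - \frac{39891875}{54}$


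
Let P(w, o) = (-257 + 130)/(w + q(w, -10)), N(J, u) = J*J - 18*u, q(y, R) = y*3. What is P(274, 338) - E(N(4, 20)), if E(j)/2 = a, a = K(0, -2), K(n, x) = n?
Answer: -127/1096 ≈ -0.11588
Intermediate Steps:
q(y, R) = 3*y
N(J, u) = J**2 - 18*u
a = 0
E(j) = 0 (E(j) = 2*0 = 0)
P(w, o) = -127/(4*w) (P(w, o) = (-257 + 130)/(w + 3*w) = -127*1/(4*w) = -127/(4*w))
P(274, 338) - E(N(4, 20)) = -127/4/274 - 1*0 = -127/4*1/274 + 0 = -127/1096 + 0 = -127/1096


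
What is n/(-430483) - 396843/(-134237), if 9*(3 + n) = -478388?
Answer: 1601728480876/520080718239 ≈ 3.0798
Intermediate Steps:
n = -478415/9 (n = -3 + (⅑)*(-478388) = -3 - 478388/9 = -478415/9 ≈ -53157.)
n/(-430483) - 396843/(-134237) = -478415/9/(-430483) - 396843/(-134237) = -478415/9*(-1/430483) - 396843*(-1/134237) = 478415/3874347 + 396843/134237 = 1601728480876/520080718239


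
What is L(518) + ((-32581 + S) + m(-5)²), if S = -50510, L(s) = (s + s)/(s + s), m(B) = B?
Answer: -83065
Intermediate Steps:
L(s) = 1 (L(s) = (2*s)/((2*s)) = (2*s)*(1/(2*s)) = 1)
L(518) + ((-32581 + S) + m(-5)²) = 1 + ((-32581 - 50510) + (-5)²) = 1 + (-83091 + 25) = 1 - 83066 = -83065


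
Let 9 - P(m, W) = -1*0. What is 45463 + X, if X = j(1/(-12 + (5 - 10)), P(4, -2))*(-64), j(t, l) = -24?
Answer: 46999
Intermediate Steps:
P(m, W) = 9 (P(m, W) = 9 - (-1)*0 = 9 - 1*0 = 9 + 0 = 9)
X = 1536 (X = -24*(-64) = 1536)
45463 + X = 45463 + 1536 = 46999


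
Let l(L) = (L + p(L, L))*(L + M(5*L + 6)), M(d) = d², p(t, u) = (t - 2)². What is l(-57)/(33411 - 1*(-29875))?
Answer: 133166208/31643 ≈ 4208.4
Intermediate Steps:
p(t, u) = (-2 + t)²
l(L) = (L + (-2 + L)²)*(L + (6 + 5*L)²) (l(L) = (L + (-2 + L)²)*(L + (5*L + 6)²) = (L + (-2 + L)²)*(L + (6 + 5*L)²))
l(-57)/(33411 - 1*(-29875)) = (144 - 47*(-57)² - 14*(-57)³ + 25*(-57)⁴ + 136*(-57))/(33411 - 1*(-29875)) = (144 - 47*3249 - 14*(-185193) + 25*10556001 - 7752)/(33411 + 29875) = (144 - 152703 + 2592702 + 263900025 - 7752)/63286 = 266332416*(1/63286) = 133166208/31643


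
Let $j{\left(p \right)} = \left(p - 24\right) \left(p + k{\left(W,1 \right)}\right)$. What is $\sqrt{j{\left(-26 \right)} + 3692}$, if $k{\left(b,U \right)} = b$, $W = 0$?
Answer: $8 \sqrt{78} \approx 70.654$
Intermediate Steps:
$j{\left(p \right)} = p \left(-24 + p\right)$ ($j{\left(p \right)} = \left(p - 24\right) \left(p + 0\right) = \left(-24 + p\right) p = p \left(-24 + p\right)$)
$\sqrt{j{\left(-26 \right)} + 3692} = \sqrt{- 26 \left(-24 - 26\right) + 3692} = \sqrt{\left(-26\right) \left(-50\right) + 3692} = \sqrt{1300 + 3692} = \sqrt{4992} = 8 \sqrt{78}$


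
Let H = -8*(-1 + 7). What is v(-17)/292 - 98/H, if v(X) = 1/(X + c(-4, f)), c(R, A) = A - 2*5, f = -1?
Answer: 50075/24528 ≈ 2.0415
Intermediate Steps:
H = -48 (H = -8*6 = -48)
c(R, A) = -10 + A (c(R, A) = A - 10 = -10 + A)
v(X) = 1/(-11 + X) (v(X) = 1/(X + (-10 - 1)) = 1/(X - 11) = 1/(-11 + X))
v(-17)/292 - 98/H = 1/(-11 - 17*292) - 98/(-48) = (1/292)/(-28) - 98*(-1/48) = -1/28*1/292 + 49/24 = -1/8176 + 49/24 = 50075/24528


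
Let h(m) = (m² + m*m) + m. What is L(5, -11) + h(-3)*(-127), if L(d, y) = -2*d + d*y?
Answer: -1970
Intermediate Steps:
h(m) = m + 2*m² (h(m) = (m² + m²) + m = 2*m² + m = m + 2*m²)
L(5, -11) + h(-3)*(-127) = 5*(-2 - 11) - 3*(1 + 2*(-3))*(-127) = 5*(-13) - 3*(1 - 6)*(-127) = -65 - 3*(-5)*(-127) = -65 + 15*(-127) = -65 - 1905 = -1970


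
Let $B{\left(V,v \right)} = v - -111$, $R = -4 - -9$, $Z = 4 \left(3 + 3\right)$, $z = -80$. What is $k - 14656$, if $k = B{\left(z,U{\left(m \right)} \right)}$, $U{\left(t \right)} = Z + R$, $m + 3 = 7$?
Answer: $-14516$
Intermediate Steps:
$m = 4$ ($m = -3 + 7 = 4$)
$Z = 24$ ($Z = 4 \cdot 6 = 24$)
$R = 5$ ($R = -4 + 9 = 5$)
$U{\left(t \right)} = 29$ ($U{\left(t \right)} = 24 + 5 = 29$)
$B{\left(V,v \right)} = 111 + v$ ($B{\left(V,v \right)} = v + 111 = 111 + v$)
$k = 140$ ($k = 111 + 29 = 140$)
$k - 14656 = 140 - 14656 = -14516$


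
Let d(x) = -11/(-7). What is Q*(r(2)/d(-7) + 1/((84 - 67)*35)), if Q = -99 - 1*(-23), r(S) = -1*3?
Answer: 948784/6545 ≈ 144.96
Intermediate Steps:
r(S) = -3
d(x) = 11/7 (d(x) = -11*(-⅐) = 11/7)
Q = -76 (Q = -99 + 23 = -76)
Q*(r(2)/d(-7) + 1/((84 - 67)*35)) = -76*(-3/11/7 + 1/((84 - 67)*35)) = -76*(-3*7/11 + (1/35)/17) = -76*(-21/11 + (1/17)*(1/35)) = -76*(-21/11 + 1/595) = -76*(-12484/6545) = 948784/6545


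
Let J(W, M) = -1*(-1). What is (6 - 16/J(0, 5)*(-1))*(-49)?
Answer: -1078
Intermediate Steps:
J(W, M) = 1
(6 - 16/J(0, 5)*(-1))*(-49) = (6 - 16/1*(-1))*(-49) = (6 - 16*1*(-1))*(-49) = (6 - 16*(-1))*(-49) = (6 + 16)*(-49) = 22*(-49) = -1078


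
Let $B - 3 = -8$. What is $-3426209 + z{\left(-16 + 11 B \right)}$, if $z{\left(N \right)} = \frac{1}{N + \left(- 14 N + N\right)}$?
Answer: $- \frac{2919130067}{852} \approx -3.4262 \cdot 10^{6}$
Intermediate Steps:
$B = -5$ ($B = 3 - 8 = -5$)
$z{\left(N \right)} = - \frac{1}{12 N}$ ($z{\left(N \right)} = \frac{1}{N - 13 N} = \frac{1}{\left(-12\right) N} = - \frac{1}{12 N}$)
$-3426209 + z{\left(-16 + 11 B \right)} = -3426209 - \frac{1}{12 \left(-16 + 11 \left(-5\right)\right)} = -3426209 - \frac{1}{12 \left(-16 - 55\right)} = -3426209 - \frac{1}{12 \left(-71\right)} = -3426209 - - \frac{1}{852} = -3426209 + \frac{1}{852} = - \frac{2919130067}{852}$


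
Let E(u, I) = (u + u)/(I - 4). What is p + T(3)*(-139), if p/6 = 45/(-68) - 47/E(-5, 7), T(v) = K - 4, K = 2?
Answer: 60967/170 ≈ 358.63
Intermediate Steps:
E(u, I) = 2*u/(-4 + I) (E(u, I) = (2*u)/(-4 + I) = 2*u/(-4 + I))
T(v) = -2 (T(v) = 2 - 4 = -2)
p = 13707/170 (p = 6*(45/(-68) - 47/(2*(-5)/(-4 + 7))) = 6*(45*(-1/68) - 47/(2*(-5)/3)) = 6*(-45/68 - 47/(2*(-5)*(1/3))) = 6*(-45/68 - 47/(-10/3)) = 6*(-45/68 - 47*(-3/10)) = 6*(-45/68 + 141/10) = 6*(4569/340) = 13707/170 ≈ 80.629)
p + T(3)*(-139) = 13707/170 - 2*(-139) = 13707/170 + 278 = 60967/170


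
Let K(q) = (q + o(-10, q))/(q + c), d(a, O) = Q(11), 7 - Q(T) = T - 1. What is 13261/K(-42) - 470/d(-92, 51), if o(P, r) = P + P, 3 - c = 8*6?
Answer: 3490261/186 ≈ 18765.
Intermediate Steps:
Q(T) = 8 - T (Q(T) = 7 - (T - 1) = 7 - (-1 + T) = 7 + (1 - T) = 8 - T)
c = -45 (c = 3 - 8*6 = 3 - 1*48 = 3 - 48 = -45)
o(P, r) = 2*P
d(a, O) = -3 (d(a, O) = 8 - 1*11 = 8 - 11 = -3)
K(q) = (-20 + q)/(-45 + q) (K(q) = (q + 2*(-10))/(q - 45) = (q - 20)/(-45 + q) = (-20 + q)/(-45 + q))
13261/K(-42) - 470/d(-92, 51) = 13261/(((-20 - 42)/(-45 - 42))) - 470/(-3) = 13261/((-62/(-87))) - 470*(-⅓) = 13261/((-1/87*(-62))) + 470/3 = 13261/(62/87) + 470/3 = 13261*(87/62) + 470/3 = 1153707/62 + 470/3 = 3490261/186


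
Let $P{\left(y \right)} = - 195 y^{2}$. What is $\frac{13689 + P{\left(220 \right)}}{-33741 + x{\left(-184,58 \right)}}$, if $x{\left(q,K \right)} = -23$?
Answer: $\frac{9424311}{33764} \approx 279.12$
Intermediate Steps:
$\frac{13689 + P{\left(220 \right)}}{-33741 + x{\left(-184,58 \right)}} = \frac{13689 - 195 \cdot 220^{2}}{-33741 - 23} = \frac{13689 - 9438000}{-33764} = \left(13689 - 9438000\right) \left(- \frac{1}{33764}\right) = \left(-9424311\right) \left(- \frac{1}{33764}\right) = \frac{9424311}{33764}$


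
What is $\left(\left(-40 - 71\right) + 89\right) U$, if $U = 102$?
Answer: $-2244$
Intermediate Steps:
$\left(\left(-40 - 71\right) + 89\right) U = \left(\left(-40 - 71\right) + 89\right) 102 = \left(-111 + 89\right) 102 = \left(-22\right) 102 = -2244$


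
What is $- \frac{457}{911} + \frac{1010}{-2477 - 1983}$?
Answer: $- \frac{295833}{406306} \approx -0.7281$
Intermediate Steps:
$- \frac{457}{911} + \frac{1010}{-2477 - 1983} = \left(-457\right) \frac{1}{911} + \frac{1010}{-4460} = - \frac{457}{911} + 1010 \left(- \frac{1}{4460}\right) = - \frac{457}{911} - \frac{101}{446} = - \frac{295833}{406306}$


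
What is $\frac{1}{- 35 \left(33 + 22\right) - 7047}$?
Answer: $- \frac{1}{8972} \approx -0.00011146$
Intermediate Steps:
$\frac{1}{- 35 \left(33 + 22\right) - 7047} = \frac{1}{\left(-35\right) 55 - 7047} = \frac{1}{-1925 - 7047} = \frac{1}{-8972} = - \frac{1}{8972}$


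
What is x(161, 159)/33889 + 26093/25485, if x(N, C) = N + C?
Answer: 892420877/863661165 ≈ 1.0333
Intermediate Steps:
x(N, C) = C + N
x(161, 159)/33889 + 26093/25485 = (159 + 161)/33889 + 26093/25485 = 320*(1/33889) + 26093*(1/25485) = 320/33889 + 26093/25485 = 892420877/863661165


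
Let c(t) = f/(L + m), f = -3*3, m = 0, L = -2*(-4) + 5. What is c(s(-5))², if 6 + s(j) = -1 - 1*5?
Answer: 81/169 ≈ 0.47929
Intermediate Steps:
s(j) = -12 (s(j) = -6 + (-1 - 1*5) = -6 + (-1 - 5) = -6 - 6 = -12)
L = 13 (L = 8 + 5 = 13)
f = -9
c(t) = -9/13 (c(t) = -9/(13 + 0) = -9/13)
c(s(-5))² = (-9/13)² = 81/169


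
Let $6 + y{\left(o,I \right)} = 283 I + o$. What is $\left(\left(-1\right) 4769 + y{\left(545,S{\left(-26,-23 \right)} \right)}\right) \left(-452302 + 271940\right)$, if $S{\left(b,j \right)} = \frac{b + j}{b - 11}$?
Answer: $\frac{25727376766}{37} \approx 6.9533 \cdot 10^{8}$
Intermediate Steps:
$S{\left(b,j \right)} = \frac{b + j}{-11 + b}$
$y{\left(o,I \right)} = -6 + o + 283 I$ ($y{\left(o,I \right)} = -6 + \left(283 I + o\right) = -6 + \left(o + 283 I\right) = -6 + o + 283 I$)
$\left(\left(-1\right) 4769 + y{\left(545,S{\left(-26,-23 \right)} \right)}\right) \left(-452302 + 271940\right) = \left(\left(-1\right) 4769 + \left(-6 + 545 + 283 \frac{-26 - 23}{-11 - 26}\right)\right) \left(-452302 + 271940\right) = \left(-4769 + \left(-6 + 545 + 283 \frac{1}{-37} \left(-49\right)\right)\right) \left(-180362\right) = \left(-4769 + \left(-6 + 545 + 283 \left(\left(- \frac{1}{37}\right) \left(-49\right)\right)\right)\right) \left(-180362\right) = \left(-4769 + \left(-6 + 545 + 283 \cdot \frac{49}{37}\right)\right) \left(-180362\right) = \left(-4769 + \left(-6 + 545 + \frac{13867}{37}\right)\right) \left(-180362\right) = \left(-4769 + \frac{33810}{37}\right) \left(-180362\right) = \left(- \frac{142643}{37}\right) \left(-180362\right) = \frac{25727376766}{37}$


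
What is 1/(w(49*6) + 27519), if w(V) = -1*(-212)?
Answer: 1/27731 ≈ 3.6061e-5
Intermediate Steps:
w(V) = 212
1/(w(49*6) + 27519) = 1/(212 + 27519) = 1/27731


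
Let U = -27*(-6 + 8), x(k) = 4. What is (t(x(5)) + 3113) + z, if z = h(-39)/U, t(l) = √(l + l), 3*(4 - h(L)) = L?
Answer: 168085/54 + 2*√2 ≈ 3115.5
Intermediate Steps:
h(L) = 4 - L/3
U = -54 (U = -27*2 = -54)
t(l) = √2*√l (t(l) = √(2*l) = √2*√l)
z = -17/54 (z = (4 - ⅓*(-39))/(-54) = (4 + 13)*(-1/54) = 17*(-1/54) = -17/54 ≈ -0.31481)
(t(x(5)) + 3113) + z = (√2*√4 + 3113) - 17/54 = (√2*2 + 3113) - 17/54 = (2*√2 + 3113) - 17/54 = (3113 + 2*√2) - 17/54 = 168085/54 + 2*√2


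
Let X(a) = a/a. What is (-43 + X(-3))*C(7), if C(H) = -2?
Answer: 84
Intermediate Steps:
X(a) = 1
(-43 + X(-3))*C(7) = (-43 + 1)*(-2) = -42*(-2) = 84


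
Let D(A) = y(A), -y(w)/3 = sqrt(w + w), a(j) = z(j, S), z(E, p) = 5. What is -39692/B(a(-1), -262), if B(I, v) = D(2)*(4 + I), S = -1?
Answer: 19846/27 ≈ 735.04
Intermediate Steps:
a(j) = 5
y(w) = -3*sqrt(2)*sqrt(w) (y(w) = -3*sqrt(w + w) = -3*sqrt(2)*sqrt(w))
D(A) = -3*sqrt(2)*sqrt(A)
B(I, v) = -24 - 6*I (B(I, v) = (-3*sqrt(2)*sqrt(2))*(4 + I) = -6*(4 + I) = -24 - 6*I)
-39692/B(a(-1), -262) = -39692/(-24 - 6*5) = -39692/(-24 - 30) = -39692/(-54) = -39692*(-1/54) = 19846/27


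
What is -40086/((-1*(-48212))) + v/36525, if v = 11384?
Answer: -26920463/51792450 ≈ -0.51978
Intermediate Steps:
-40086/((-1*(-48212))) + v/36525 = -40086/((-1*(-48212))) + 11384/36525 = -40086/48212 + 11384*(1/36525) = -40086*1/48212 + 11384/36525 = -1179/1418 + 11384/36525 = -26920463/51792450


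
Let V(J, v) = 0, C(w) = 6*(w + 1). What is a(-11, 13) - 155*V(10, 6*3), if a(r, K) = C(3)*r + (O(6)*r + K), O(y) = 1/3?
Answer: -764/3 ≈ -254.67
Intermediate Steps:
O(y) = ⅓
C(w) = 6 + 6*w (C(w) = 6*(1 + w) = 6 + 6*w)
a(r, K) = K + 73*r/3 (a(r, K) = (6 + 6*3)*r + (r/3 + K) = (6 + 18)*r + (K + r/3) = 24*r + (K + r/3) = K + 73*r/3)
a(-11, 13) - 155*V(10, 6*3) = (13 + (73/3)*(-11)) - 155*0 = (13 - 803/3) + 0 = -764/3 + 0 = -764/3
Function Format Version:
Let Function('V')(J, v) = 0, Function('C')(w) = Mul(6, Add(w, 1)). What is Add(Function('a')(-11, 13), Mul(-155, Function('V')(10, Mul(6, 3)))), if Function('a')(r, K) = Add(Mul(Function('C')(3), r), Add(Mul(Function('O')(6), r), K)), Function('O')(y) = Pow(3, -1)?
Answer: Rational(-764, 3) ≈ -254.67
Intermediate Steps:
Function('O')(y) = Rational(1, 3)
Function('C')(w) = Add(6, Mul(6, w)) (Function('C')(w) = Mul(6, Add(1, w)) = Add(6, Mul(6, w)))
Function('a')(r, K) = Add(K, Mul(Rational(73, 3), r)) (Function('a')(r, K) = Add(Mul(Add(6, Mul(6, 3)), r), Add(Mul(Rational(1, 3), r), K)) = Add(Mul(Add(6, 18), r), Add(K, Mul(Rational(1, 3), r))) = Add(Mul(24, r), Add(K, Mul(Rational(1, 3), r))) = Add(K, Mul(Rational(73, 3), r)))
Add(Function('a')(-11, 13), Mul(-155, Function('V')(10, Mul(6, 3)))) = Add(Add(13, Mul(Rational(73, 3), -11)), Mul(-155, 0)) = Add(Add(13, Rational(-803, 3)), 0) = Add(Rational(-764, 3), 0) = Rational(-764, 3)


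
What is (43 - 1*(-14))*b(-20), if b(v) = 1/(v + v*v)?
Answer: 3/20 ≈ 0.15000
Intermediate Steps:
b(v) = 1/(v + v²)
(43 - 1*(-14))*b(-20) = (43 - 1*(-14))*(1/((-20)*(1 - 20))) = (43 + 14)*(-1/20/(-19)) = 57*(-1/20*(-1/19)) = 57*(1/380) = 3/20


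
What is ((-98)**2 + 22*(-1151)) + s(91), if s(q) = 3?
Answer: -15715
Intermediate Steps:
((-98)**2 + 22*(-1151)) + s(91) = ((-98)**2 + 22*(-1151)) + 3 = (9604 - 25322) + 3 = -15718 + 3 = -15715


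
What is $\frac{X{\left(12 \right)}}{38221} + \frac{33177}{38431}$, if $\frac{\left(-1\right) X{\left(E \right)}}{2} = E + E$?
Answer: $\frac{1266213429}{1468871251} \approx 0.86203$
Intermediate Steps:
$X{\left(E \right)} = - 4 E$ ($X{\left(E \right)} = - 2 \left(E + E\right) = - 2 \cdot 2 E = - 4 E$)
$\frac{X{\left(12 \right)}}{38221} + \frac{33177}{38431} = \frac{\left(-4\right) 12}{38221} + \frac{33177}{38431} = \left(-48\right) \frac{1}{38221} + 33177 \cdot \frac{1}{38431} = - \frac{48}{38221} + \frac{33177}{38431} = \frac{1266213429}{1468871251}$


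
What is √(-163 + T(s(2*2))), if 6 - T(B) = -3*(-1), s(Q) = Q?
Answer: 4*I*√10 ≈ 12.649*I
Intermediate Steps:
T(B) = 3 (T(B) = 6 - (-3)*(-1) = 6 - 1*3 = 6 - 3 = 3)
√(-163 + T(s(2*2))) = √(-163 + 3) = √(-160) = 4*I*√10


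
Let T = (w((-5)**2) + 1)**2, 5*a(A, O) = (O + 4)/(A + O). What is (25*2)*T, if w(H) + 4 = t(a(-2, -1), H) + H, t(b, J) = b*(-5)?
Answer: 26450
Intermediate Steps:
a(A, O) = (4 + O)/(5*(A + O)) (a(A, O) = ((O + 4)/(A + O))/5 = ((4 + O)/(A + O))/5 = (4 + O)/(5*(A + O)))
t(b, J) = -5*b
w(H) = -3 + H (w(H) = -4 + (-(4 - 1)/(-2 - 1) + H) = -4 + (-3/(-3) + H) = -4 + (-(-1)*3/3 + H) = -4 + (-5*(-1/5) + H) = -4 + (1 + H) = -3 + H)
T = 529 (T = ((-3 + (-5)**2) + 1)**2 = ((-3 + 25) + 1)**2 = (22 + 1)**2 = 23**2 = 529)
(25*2)*T = (25*2)*529 = 50*529 = 26450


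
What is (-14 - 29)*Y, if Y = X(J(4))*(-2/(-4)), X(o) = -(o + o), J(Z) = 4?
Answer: 172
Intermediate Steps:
X(o) = -2*o
Y = -4 (Y = (-2*4)*(-2/(-4)) = -(-16)*(-1)/4 = -8*1/2 = -4)
(-14 - 29)*Y = (-14 - 29)*(-4) = -43*(-4) = 172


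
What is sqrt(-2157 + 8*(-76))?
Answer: I*sqrt(2765) ≈ 52.583*I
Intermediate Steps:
sqrt(-2157 + 8*(-76)) = sqrt(-2157 - 608) = sqrt(-2765) = I*sqrt(2765)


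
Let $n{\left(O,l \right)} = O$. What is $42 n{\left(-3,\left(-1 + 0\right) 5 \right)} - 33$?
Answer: $-159$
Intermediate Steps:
$42 n{\left(-3,\left(-1 + 0\right) 5 \right)} - 33 = 42 \left(-3\right) - 33 = -126 - 33 = -159$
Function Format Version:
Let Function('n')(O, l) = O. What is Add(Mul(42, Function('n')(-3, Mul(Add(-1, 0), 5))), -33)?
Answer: -159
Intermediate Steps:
Add(Mul(42, Function('n')(-3, Mul(Add(-1, 0), 5))), -33) = Add(Mul(42, -3), -33) = Add(-126, -33) = -159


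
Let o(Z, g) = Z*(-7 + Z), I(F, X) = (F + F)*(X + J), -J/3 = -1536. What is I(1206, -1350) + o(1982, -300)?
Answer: 11772746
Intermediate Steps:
J = 4608 (J = -3*(-1536) = 4608)
I(F, X) = 2*F*(4608 + X) (I(F, X) = (F + F)*(X + 4608) = (2*F)*(4608 + X) = 2*F*(4608 + X))
I(1206, -1350) + o(1982, -300) = 2*1206*(4608 - 1350) + 1982*(-7 + 1982) = 2*1206*3258 + 1982*1975 = 7858296 + 3914450 = 11772746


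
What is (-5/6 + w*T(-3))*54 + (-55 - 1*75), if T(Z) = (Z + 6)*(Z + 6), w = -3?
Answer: -1633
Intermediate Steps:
T(Z) = (6 + Z)² (T(Z) = (6 + Z)*(6 + Z) = (6 + Z)²)
(-5/6 + w*T(-3))*54 + (-55 - 1*75) = (-5/6 - 3*(6 - 3)²)*54 + (-55 - 1*75) = (-5*⅙ - 3*3²)*54 + (-55 - 75) = (-⅚ - 3*9)*54 - 130 = (-⅚ - 27)*54 - 130 = -167/6*54 - 130 = -1503 - 130 = -1633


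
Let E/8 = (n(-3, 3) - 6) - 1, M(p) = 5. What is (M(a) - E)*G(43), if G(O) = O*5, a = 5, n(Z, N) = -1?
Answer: 14835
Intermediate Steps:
G(O) = 5*O
E = -64 (E = 8*((-1 - 6) - 1) = 8*(-7 - 1) = 8*(-8) = -64)
(M(a) - E)*G(43) = (5 - 1*(-64))*(5*43) = (5 + 64)*215 = 69*215 = 14835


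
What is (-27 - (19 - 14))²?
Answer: 1024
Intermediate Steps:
(-27 - (19 - 14))² = (-27 - 1*5)² = (-27 - 5)² = (-32)² = 1024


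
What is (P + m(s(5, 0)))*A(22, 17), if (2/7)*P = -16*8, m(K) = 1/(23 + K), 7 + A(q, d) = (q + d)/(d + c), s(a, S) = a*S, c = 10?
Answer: 515150/207 ≈ 2488.6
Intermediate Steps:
s(a, S) = S*a
A(q, d) = -7 + (d + q)/(10 + d) (A(q, d) = -7 + (q + d)/(d + 10) = -7 + (d + q)/(10 + d))
P = -448 (P = 7*(-16*8)/2 = (7/2)*(-128) = -448)
(P + m(s(5, 0)))*A(22, 17) = (-448 + 1/(23 + 0*5))*((-70 + 22 - 6*17)/(10 + 17)) = (-448 + 1/(23 + 0))*((-70 + 22 - 102)/27) = (-448 + 1/23)*((1/27)*(-150)) = (-448 + 1/23)*(-50/9) = -10303/23*(-50/9) = 515150/207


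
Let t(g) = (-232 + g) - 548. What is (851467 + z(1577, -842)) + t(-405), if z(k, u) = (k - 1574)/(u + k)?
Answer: 208319091/245 ≈ 8.5028e+5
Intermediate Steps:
t(g) = -780 + g
z(k, u) = (-1574 + k)/(k + u)
(851467 + z(1577, -842)) + t(-405) = (851467 + (-1574 + 1577)/(1577 - 842)) + (-780 - 405) = (851467 + 3/735) - 1185 = (851467 + (1/735)*3) - 1185 = (851467 + 1/245) - 1185 = 208609416/245 - 1185 = 208319091/245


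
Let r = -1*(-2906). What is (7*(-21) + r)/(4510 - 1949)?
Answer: 2759/2561 ≈ 1.0773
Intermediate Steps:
r = 2906
(7*(-21) + r)/(4510 - 1949) = (7*(-21) + 2906)/(4510 - 1949) = (-147 + 2906)/2561 = 2759*(1/2561) = 2759/2561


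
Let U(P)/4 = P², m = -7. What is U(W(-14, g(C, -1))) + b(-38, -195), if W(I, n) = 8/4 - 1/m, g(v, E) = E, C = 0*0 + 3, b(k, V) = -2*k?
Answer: 4624/49 ≈ 94.367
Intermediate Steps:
C = 3 (C = 0 + 3 = 3)
W(I, n) = 15/7 (W(I, n) = 8/4 - 1/(-7) = 8*(¼) - 1*(-⅐) = 2 + ⅐ = 15/7)
U(P) = 4*P²
U(W(-14, g(C, -1))) + b(-38, -195) = 4*(15/7)² - 2*(-38) = 4*(225/49) + 76 = 900/49 + 76 = 4624/49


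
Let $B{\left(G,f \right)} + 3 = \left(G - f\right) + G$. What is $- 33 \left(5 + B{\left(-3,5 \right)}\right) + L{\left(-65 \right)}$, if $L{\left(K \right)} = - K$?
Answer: $362$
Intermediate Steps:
$B{\left(G,f \right)} = -3 - f + 2 G$ ($B{\left(G,f \right)} = -3 + \left(\left(G - f\right) + G\right) = -3 + \left(- f + 2 G\right) = -3 - f + 2 G$)
$- 33 \left(5 + B{\left(-3,5 \right)}\right) + L{\left(-65 \right)} = - 33 \left(5 - 14\right) - -65 = - 33 \left(5 - 14\right) + 65 = \left(-33\right) \left(-9\right) + 65 = 297 + 65 = 362$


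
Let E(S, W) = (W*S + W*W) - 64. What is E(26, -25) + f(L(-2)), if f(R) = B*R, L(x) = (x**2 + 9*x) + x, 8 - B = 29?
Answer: 247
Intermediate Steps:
E(S, W) = -64 + W**2 + S*W (E(S, W) = (S*W + W**2) - 64 = (W**2 + S*W) - 64 = -64 + W**2 + S*W)
B = -21 (B = 8 - 1*29 = 8 - 29 = -21)
L(x) = x**2 + 10*x
f(R) = -21*R
E(26, -25) + f(L(-2)) = (-64 + (-25)**2 + 26*(-25)) - (-42)*(10 - 2) = (-64 + 625 - 650) - (-42)*8 = -89 - 21*(-16) = -89 + 336 = 247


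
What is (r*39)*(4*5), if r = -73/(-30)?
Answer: 1898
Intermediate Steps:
r = 73/30 (r = -73*(-1/30) = 73/30 ≈ 2.4333)
(r*39)*(4*5) = ((73/30)*39)*(4*5) = (949/10)*20 = 1898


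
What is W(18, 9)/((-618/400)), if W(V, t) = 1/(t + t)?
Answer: -100/2781 ≈ -0.035958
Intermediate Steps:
W(V, t) = 1/(2*t)
W(18, 9)/((-618/400)) = ((1/2)/9)/((-618/400)) = ((1/2)*(1/9))/((-618*1/400)) = 1/(18*(-309/200)) = (1/18)*(-200/309) = -100/2781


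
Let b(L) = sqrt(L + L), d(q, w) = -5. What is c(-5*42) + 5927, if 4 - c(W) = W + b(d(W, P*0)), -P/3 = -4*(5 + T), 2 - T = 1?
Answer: 6141 - I*sqrt(10) ≈ 6141.0 - 3.1623*I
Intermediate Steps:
T = 1 (T = 2 - 1*1 = 2 - 1 = 1)
P = 72 (P = -(-12)*(5 + 1) = -(-12)*6 = -3*(-24) = 72)
b(L) = sqrt(2)*sqrt(L) (b(L) = sqrt(2*L) = sqrt(2)*sqrt(L))
c(W) = 4 - W - I*sqrt(10) (c(W) = 4 - (W + sqrt(2)*sqrt(-5)) = 4 - (W + sqrt(2)*(I*sqrt(5))) = 4 - (W + I*sqrt(10)) = 4 + (-W - I*sqrt(10)) = 4 - W - I*sqrt(10))
c(-5*42) + 5927 = (4 - (-5)*42 - I*sqrt(10)) + 5927 = (4 - 1*(-210) - I*sqrt(10)) + 5927 = (4 + 210 - I*sqrt(10)) + 5927 = (214 - I*sqrt(10)) + 5927 = 6141 - I*sqrt(10)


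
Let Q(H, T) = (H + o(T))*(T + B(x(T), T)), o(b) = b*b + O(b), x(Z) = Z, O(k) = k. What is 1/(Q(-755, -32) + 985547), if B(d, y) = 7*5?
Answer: 1/986258 ≈ 1.0139e-6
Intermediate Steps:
B(d, y) = 35
o(b) = b + b² (o(b) = b*b + b = b² + b = b + b²)
Q(H, T) = (35 + T)*(H + T*(1 + T)) (Q(H, T) = (H + T*(1 + T))*(T + 35) = (H + T*(1 + T))*(35 + T) = (35 + T)*(H + T*(1 + T)))
1/(Q(-755, -32) + 985547) = 1/(((-32)³ + 35*(-755) + 35*(-32) + 36*(-32)² - 755*(-32)) + 985547) = 1/((-32768 - 26425 - 1120 + 36*1024 + 24160) + 985547) = 1/((-32768 - 26425 - 1120 + 36864 + 24160) + 985547) = 1/(711 + 985547) = 1/986258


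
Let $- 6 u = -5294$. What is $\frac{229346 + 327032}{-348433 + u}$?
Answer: $- \frac{834567}{521326} \approx -1.6009$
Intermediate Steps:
$u = \frac{2647}{3}$ ($u = \left(- \frac{1}{6}\right) \left(-5294\right) = \frac{2647}{3} \approx 882.33$)
$\frac{229346 + 327032}{-348433 + u} = \frac{229346 + 327032}{-348433 + \frac{2647}{3}} = \frac{556378}{- \frac{1042652}{3}} = 556378 \left(- \frac{3}{1042652}\right) = - \frac{834567}{521326}$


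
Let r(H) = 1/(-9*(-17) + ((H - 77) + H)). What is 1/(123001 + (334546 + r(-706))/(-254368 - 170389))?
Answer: 567475352/69799588817897 ≈ 8.1301e-6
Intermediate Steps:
r(H) = 1/(76 + 2*H) (r(H) = 1/(153 + ((-77 + H) + H)) = 1/(153 + (-77 + 2*H)) = 1/(76 + 2*H))
1/(123001 + (334546 + r(-706))/(-254368 - 170389)) = 1/(123001 + (334546 + 1/(2*(38 - 706)))/(-254368 - 170389)) = 1/(123001 + (334546 + (1/2)/(-668))/(-424757)) = 1/(123001 + (334546 + (1/2)*(-1/668))*(-1/424757)) = 1/(123001 + (334546 - 1/1336)*(-1/424757)) = 1/(123001 + (446953455/1336)*(-1/424757)) = 1/(123001 - 446953455/567475352) = 1/(69799588817897/567475352) = 567475352/69799588817897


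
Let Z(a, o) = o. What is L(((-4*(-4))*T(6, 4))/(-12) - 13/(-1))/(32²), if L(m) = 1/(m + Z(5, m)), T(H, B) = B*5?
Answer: -3/83968 ≈ -3.5728e-5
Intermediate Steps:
T(H, B) = 5*B
L(m) = 1/(2*m) (L(m) = 1/(m + m) = 1/(2*m))
L(((-4*(-4))*T(6, 4))/(-12) - 13/(-1))/(32²) = (1/(2*(((-4*(-4))*(5*4))/(-12) - 13/(-1))))/(32²) = (1/(2*((16*20)*(-1/12) - 13*(-1))))/1024 = (1/(2*(320*(-1/12) + 13)))*(1/1024) = (1/(2*(-80/3 + 13)))*(1/1024) = (1/(2*(-41/3)))*(1/1024) = ((½)*(-3/41))*(1/1024) = -3/82*1/1024 = -3/83968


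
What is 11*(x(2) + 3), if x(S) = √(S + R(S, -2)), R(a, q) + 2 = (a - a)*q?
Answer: 33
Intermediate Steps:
R(a, q) = -2 (R(a, q) = -2 + (a - a)*q = -2 + 0*q = -2 + 0 = -2)
x(S) = √(-2 + S) (x(S) = √(S - 2) = √(-2 + S))
11*(x(2) + 3) = 11*(√(-2 + 2) + 3) = 11*(√0 + 3) = 11*(0 + 3) = 11*3 = 33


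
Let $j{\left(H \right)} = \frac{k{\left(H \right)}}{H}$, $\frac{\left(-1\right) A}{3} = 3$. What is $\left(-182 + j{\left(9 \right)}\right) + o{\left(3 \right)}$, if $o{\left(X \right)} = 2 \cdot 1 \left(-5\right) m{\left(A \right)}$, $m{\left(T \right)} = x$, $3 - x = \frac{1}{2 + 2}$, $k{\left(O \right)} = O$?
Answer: $- \frac{417}{2} \approx -208.5$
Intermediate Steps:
$A = -9$ ($A = \left(-3\right) 3 = -9$)
$x = \frac{11}{4}$ ($x = 3 - \frac{1}{2 + 2} = 3 - \frac{1}{4} = \frac{11}{4} \approx 2.75$)
$m{\left(T \right)} = \frac{11}{4}$
$j{\left(H \right)} = 1$ ($j{\left(H \right)} = \frac{H}{H} = 1$)
$o{\left(X \right)} = - \frac{55}{2}$ ($o{\left(X \right)} = 2 \cdot 1 \left(-5\right) \frac{11}{4} = 2 \left(-5\right) \frac{11}{4} = \left(-10\right) \frac{11}{4} = - \frac{55}{2}$)
$\left(-182 + j{\left(9 \right)}\right) + o{\left(3 \right)} = \left(-182 + 1\right) - \frac{55}{2} = -181 - \frac{55}{2} = - \frac{417}{2}$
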